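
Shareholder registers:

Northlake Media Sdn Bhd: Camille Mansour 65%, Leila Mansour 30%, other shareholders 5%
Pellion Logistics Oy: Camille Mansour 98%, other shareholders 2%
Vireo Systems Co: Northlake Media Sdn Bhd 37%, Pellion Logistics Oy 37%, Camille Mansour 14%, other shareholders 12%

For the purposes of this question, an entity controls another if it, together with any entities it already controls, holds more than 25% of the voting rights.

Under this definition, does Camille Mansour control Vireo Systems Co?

Yes

Camille holds 65% of Northlake, so Camille controls Northlake.
Camille holds 98% of Pellion, so Camille controls Pellion.
Northlake and Pellion and Camille together hold 37% + 37% + 14% = 88% of Vireo, so Camille controls Vireo.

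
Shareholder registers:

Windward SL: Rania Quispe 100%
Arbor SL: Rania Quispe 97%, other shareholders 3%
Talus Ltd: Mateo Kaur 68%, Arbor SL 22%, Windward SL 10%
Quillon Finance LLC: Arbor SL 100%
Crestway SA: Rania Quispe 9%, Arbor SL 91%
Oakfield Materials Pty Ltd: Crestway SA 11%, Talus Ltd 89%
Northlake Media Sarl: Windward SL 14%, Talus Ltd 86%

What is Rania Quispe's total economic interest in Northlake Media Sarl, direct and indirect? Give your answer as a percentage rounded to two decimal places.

Rania reaches Northlake along 3 paths.
Via Windward: 100% × 14% = 14%.
Via Arbor → Talus: 97% × 22% × 86% = 18.3524%.
Via Windward → Talus: 100% × 10% × 86% = 8.6%.
Total: 14% + 18.3524% + 8.6% = 40.9524%.
Rounded: 40.95%.

40.95%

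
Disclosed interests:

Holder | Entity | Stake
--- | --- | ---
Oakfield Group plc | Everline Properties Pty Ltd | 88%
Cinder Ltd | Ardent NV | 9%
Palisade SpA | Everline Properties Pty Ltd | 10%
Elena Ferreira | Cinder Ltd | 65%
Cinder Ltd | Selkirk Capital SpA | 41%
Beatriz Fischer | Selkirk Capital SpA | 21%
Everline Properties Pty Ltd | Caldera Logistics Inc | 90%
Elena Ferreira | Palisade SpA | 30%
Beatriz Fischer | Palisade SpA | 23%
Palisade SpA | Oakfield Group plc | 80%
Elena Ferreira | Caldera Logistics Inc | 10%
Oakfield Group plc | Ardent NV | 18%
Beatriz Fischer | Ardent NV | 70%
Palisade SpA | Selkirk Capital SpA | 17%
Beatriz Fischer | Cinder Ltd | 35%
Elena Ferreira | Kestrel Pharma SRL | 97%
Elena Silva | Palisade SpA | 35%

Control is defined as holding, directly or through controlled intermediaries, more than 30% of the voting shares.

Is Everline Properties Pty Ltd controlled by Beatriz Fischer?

Beatriz holds 35% of Cinder, so Beatriz controls Cinder.
Cinder and Beatriz together hold 41% + 21% = 62% of Selkirk, so Beatriz controls Selkirk.
Beatriz and Cinder together hold 70% + 9% = 79% of Ardent, so Beatriz controls Ardent.
Neither Beatriz nor any entity Beatriz controls holds any voting interest in Everline.
So Beatriz does not control Everline.

No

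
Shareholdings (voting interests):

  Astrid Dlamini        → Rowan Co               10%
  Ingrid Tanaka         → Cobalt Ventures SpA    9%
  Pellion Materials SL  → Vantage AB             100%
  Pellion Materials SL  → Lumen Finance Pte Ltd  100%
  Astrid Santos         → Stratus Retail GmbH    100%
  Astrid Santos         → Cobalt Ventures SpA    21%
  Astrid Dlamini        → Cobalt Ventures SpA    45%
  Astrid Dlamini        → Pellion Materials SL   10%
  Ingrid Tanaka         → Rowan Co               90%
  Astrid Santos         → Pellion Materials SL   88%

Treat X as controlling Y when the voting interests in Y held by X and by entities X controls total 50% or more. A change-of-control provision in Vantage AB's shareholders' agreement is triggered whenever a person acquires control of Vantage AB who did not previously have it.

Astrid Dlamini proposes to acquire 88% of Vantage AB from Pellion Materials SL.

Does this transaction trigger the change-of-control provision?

The purchase adds only to Astrid Dlamini's holdings (Pellion's stake shrinks), so Astrid Dlamini is the only person who could newly come to control Vantage.
Astrid Dlamini's largest direct stake is 45% in Cobalt, which does not meet the threshold, so Astrid Dlamini controls no company.
Neither Astrid Dlamini nor any entity Astrid Dlamini controls holds any voting interest in Vantage.
So before the transaction, Astrid Dlamini does not control Vantage.
After the purchase, Astrid Dlamini holds 88% of Vantage directly, and Pellion's stake falls to 12%.
Astrid Dlamini holds 88% of Vantage, so Astrid Dlamini controls Vantage.
Astrid Dlamini did not control Vantage before and does after, so the clause is triggered.

Yes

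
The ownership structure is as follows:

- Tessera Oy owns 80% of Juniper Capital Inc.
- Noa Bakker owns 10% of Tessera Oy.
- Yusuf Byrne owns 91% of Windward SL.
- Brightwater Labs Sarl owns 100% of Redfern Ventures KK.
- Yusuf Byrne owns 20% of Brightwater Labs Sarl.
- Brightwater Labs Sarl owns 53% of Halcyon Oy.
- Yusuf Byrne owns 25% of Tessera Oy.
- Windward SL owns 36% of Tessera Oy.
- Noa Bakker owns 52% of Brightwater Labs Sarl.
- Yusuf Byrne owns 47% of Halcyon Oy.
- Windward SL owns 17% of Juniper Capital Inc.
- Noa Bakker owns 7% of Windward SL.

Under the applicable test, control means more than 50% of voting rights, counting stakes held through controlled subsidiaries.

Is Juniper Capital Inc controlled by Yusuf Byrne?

Yusuf holds 91% of Windward, so Yusuf controls Windward.
Windward and Yusuf together hold 36% + 25% = 61% of Tessera, so Yusuf controls Tessera.
Windward and Tessera together hold 17% + 80% = 97% of Juniper, so Yusuf controls Juniper.

Yes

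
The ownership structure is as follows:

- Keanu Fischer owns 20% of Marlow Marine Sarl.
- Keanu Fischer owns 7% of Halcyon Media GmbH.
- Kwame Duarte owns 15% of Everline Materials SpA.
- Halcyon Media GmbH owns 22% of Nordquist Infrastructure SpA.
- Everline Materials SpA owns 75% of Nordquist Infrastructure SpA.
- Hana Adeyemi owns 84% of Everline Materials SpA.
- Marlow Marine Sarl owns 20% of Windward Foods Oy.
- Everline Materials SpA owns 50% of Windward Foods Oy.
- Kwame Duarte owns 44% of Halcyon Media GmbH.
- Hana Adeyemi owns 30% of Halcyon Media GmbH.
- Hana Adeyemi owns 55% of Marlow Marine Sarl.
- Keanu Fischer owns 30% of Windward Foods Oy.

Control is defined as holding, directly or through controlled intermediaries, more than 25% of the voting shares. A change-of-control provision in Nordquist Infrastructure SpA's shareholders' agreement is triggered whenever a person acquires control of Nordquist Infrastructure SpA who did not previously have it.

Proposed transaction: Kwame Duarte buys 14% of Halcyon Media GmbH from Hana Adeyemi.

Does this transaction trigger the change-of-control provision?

No

The purchase adds only to Kwame's holdings (Hana's stake shrinks), so Kwame is the only person who could newly come to control Nordquist.
Kwame holds 44% of Halcyon, so Kwame controls Halcyon.
In Nordquist, Kwame's side holds only 22%, not > 25%.
So before the transaction, Kwame does not control Nordquist.
After the purchase, Kwame's direct stake in Halcyon rises to 44% + 14% = 58%, and Hana's stake falls to 16%.
Kwame holds 58% of Halcyon, so Kwame controls Halcyon.
After the transaction, Kwame's side holds 22% of Nordquist, not > 25%, so Kwame still does not control Nordquist.
No new person acquires control, so the clause is not triggered.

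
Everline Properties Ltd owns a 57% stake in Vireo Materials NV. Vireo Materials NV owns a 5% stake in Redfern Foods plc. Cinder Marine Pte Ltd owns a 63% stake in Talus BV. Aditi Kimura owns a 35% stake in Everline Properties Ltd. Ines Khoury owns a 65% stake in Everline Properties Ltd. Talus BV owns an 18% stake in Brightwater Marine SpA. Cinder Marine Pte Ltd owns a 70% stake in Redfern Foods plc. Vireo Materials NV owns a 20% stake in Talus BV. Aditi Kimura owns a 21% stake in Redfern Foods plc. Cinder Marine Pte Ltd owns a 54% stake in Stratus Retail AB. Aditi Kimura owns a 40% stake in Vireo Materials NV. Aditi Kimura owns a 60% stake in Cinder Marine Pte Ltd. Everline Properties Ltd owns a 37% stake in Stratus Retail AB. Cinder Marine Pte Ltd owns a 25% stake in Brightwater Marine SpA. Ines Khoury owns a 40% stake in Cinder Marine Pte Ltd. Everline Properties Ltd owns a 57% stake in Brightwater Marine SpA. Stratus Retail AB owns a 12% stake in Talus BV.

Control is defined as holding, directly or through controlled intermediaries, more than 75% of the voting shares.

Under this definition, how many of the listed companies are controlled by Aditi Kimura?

0

Aditi's largest direct stake is 60% in Cinder, which does not meet the threshold.
Aditi controls 0 companies.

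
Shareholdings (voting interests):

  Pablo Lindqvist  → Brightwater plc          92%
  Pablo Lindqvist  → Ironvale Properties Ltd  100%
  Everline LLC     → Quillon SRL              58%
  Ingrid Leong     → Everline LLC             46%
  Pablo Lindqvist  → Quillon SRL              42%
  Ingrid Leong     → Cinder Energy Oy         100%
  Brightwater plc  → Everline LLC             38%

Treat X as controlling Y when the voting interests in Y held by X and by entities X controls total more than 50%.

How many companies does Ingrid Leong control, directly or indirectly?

1

Ingrid holds 100% of Cinder, so Ingrid controls Cinder.
No other company's threshold is met.
Ingrid controls 1 company.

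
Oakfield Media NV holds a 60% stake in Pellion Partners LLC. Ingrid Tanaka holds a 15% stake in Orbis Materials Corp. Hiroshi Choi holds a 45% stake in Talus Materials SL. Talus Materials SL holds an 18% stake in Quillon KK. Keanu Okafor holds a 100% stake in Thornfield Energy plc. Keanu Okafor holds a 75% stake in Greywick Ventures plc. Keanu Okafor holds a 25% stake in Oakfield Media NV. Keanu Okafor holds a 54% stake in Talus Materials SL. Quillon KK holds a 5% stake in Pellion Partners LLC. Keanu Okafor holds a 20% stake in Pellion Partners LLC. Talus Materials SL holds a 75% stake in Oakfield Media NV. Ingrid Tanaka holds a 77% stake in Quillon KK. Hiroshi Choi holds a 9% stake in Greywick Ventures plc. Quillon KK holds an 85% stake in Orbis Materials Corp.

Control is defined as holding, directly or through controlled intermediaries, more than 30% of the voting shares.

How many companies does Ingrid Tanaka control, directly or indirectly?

2

Ingrid holds 77% of Quillon, so Ingrid controls Quillon.
Ingrid and Quillon together hold 15% + 85% = 100% of Orbis, so Ingrid controls Orbis.
No other company's threshold is met.
Ingrid controls 2 companies.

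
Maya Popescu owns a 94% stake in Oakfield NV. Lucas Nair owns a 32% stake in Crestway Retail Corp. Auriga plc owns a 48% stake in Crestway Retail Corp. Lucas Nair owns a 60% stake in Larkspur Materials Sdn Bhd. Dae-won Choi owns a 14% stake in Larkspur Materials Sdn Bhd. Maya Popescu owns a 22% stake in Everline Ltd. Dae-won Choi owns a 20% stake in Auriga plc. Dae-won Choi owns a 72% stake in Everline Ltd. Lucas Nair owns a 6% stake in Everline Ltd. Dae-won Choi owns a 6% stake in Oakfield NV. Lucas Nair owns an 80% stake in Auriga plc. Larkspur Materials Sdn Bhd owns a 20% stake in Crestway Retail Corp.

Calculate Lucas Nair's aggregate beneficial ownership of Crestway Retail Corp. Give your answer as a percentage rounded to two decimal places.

Lucas reaches Crestway along 3 paths.
Via Larkspur: 60% × 20% = 12%.
Via Auriga: 80% × 48% = 38.4%.
Direct stake: 32% = 32%.
Total: 12% + 38.4% + 32% = 82.4%.
Rounded: 82.40%.

82.40%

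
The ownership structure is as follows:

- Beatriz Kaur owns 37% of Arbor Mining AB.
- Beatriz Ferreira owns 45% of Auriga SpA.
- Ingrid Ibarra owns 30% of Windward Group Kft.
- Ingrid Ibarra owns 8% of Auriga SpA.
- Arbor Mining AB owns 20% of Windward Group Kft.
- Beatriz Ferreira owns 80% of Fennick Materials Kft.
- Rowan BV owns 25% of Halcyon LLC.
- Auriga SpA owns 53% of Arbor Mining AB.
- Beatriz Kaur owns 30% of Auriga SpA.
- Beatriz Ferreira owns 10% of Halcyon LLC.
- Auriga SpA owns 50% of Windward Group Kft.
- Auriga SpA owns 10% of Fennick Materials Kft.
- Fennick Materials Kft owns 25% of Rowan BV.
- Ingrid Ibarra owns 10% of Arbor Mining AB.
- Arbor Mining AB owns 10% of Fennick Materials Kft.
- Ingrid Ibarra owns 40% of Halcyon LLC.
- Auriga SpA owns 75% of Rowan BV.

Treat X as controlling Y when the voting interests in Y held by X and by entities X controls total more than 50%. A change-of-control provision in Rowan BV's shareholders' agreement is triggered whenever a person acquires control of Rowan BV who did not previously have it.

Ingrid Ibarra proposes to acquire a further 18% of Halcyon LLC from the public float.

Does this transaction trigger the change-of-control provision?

No

The purchase changes only Ingrid's holdings, so Ingrid is the only person who could newly come to control Rowan.
Ingrid's largest direct stake is 40% in Halcyon, which does not meet the threshold, so Ingrid controls no company.
Neither Ingrid nor any entity Ingrid controls holds any voting interest in Rowan.
So before the transaction, Ingrid does not control Rowan.
After the purchase, Ingrid's direct stake in Halcyon rises to 40% + 18% = 58%.
Ingrid holds 58% of Halcyon, so Ingrid controls Halcyon.
After the transaction, neither Ingrid nor any entity Ingrid controls holds a voting interest in Rowan, so Ingrid still does not control it.
No new person acquires control, so the clause is not triggered.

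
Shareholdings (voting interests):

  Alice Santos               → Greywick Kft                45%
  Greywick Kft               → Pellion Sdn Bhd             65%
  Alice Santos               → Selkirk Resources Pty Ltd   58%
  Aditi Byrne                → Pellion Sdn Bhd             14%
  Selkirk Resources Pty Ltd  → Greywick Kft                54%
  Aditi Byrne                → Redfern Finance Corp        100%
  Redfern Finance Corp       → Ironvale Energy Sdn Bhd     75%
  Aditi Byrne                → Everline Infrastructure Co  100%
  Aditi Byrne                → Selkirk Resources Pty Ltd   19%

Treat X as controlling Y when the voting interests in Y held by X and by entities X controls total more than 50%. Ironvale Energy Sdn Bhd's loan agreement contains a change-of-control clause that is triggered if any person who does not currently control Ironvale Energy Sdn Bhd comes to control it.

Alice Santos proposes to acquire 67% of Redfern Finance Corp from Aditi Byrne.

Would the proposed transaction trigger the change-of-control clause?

The purchase adds only to Alice's holdings (Aditi's stake shrinks), so Alice is the only person who could newly come to control Ironvale.
Alice holds 58% of Selkirk, so Alice controls Selkirk.
Selkirk and Alice together hold 54% + 45% = 99% of Greywick, so Alice controls Greywick.
Greywick holds 65% of Pellion, so Alice controls Pellion.
Neither Alice nor any entity Alice controls holds any voting interest in Ironvale.
So before the transaction, Alice does not control Ironvale.
After the purchase, Alice holds 67% of Redfern directly, and Aditi's stake falls to 33%.
Alice holds 67% of Redfern, so Alice controls Redfern.
Redfern holds 75% of Ironvale, so Alice controls Ironvale.
Alice did not control Ironvale before and does after, so the clause is triggered.

Yes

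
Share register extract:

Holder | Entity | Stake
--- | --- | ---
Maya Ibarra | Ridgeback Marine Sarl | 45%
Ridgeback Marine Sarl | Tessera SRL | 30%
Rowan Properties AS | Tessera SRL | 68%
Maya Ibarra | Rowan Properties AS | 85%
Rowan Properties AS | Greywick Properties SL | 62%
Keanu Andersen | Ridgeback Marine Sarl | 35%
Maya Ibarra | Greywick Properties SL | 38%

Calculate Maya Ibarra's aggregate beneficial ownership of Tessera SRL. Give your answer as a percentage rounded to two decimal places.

Maya reaches Tessera along 2 paths.
Via Ridgeback: 45% × 30% = 13.5%.
Via Rowan: 85% × 68% = 57.8%.
Total: 13.5% + 57.8% = 71.3%.
Rounded: 71.30%.

71.30%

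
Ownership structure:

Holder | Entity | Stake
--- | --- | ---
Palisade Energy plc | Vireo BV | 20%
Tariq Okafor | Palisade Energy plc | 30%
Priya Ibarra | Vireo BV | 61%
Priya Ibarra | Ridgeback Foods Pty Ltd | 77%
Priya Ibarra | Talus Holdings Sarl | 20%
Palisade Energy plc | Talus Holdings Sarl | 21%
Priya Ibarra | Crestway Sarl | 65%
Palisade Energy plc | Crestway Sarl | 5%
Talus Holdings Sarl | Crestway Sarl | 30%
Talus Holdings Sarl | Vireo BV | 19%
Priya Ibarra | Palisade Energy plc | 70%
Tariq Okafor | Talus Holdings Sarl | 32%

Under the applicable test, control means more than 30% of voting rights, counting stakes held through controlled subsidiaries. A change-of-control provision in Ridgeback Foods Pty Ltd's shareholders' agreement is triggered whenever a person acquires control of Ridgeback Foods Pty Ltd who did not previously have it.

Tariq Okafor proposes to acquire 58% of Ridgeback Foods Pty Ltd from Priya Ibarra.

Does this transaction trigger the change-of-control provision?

The purchase adds only to Tariq's holdings (Priya's stake shrinks), so Tariq is the only person who could newly come to control Ridgeback.
Tariq holds 32% of Talus, so Tariq controls Talus.
Neither Tariq nor any entity Tariq controls holds any voting interest in Ridgeback.
So before the transaction, Tariq does not control Ridgeback.
After the purchase, Tariq holds 58% of Ridgeback directly, and Priya's stake falls to 19%.
Tariq holds 58% of Ridgeback, so Tariq controls Ridgeback.
Tariq did not control Ridgeback before and does after, so the clause is triggered.

Yes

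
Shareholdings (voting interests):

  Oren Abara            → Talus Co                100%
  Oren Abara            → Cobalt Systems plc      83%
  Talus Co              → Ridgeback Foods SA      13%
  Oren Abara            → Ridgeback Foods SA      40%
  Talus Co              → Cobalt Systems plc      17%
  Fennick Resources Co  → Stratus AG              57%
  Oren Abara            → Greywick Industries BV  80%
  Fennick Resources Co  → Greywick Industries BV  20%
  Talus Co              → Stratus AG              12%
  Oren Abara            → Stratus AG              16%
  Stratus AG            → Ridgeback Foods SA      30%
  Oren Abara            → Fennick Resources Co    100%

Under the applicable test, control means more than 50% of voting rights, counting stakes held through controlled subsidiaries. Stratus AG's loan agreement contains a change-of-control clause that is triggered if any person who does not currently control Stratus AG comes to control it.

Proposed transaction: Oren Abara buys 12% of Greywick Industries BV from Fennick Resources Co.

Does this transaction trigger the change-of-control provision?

The purchase adds only to Oren's holdings (Fennick's stake shrinks), so Oren is the only person who could newly come to control Stratus.
Oren holds 100% of Talus, so Oren controls Talus.
Oren holds 100% of Fennick, so Oren controls Fennick.
Talus and Oren and Fennick together hold 12% + 16% + 57% = 85% of Stratus, so Oren controls Stratus.
So Oren already controls Stratus before the transaction.
After the purchase, Oren's direct stake in Greywick rises to 80% + 12% = 92%, and Fennick's stake falls to 8%.
Oren controlled Stratus already, so this is not a new person acquiring control; every other person's position is unchanged or reduced.
No new person acquires control, so the clause is not triggered.

No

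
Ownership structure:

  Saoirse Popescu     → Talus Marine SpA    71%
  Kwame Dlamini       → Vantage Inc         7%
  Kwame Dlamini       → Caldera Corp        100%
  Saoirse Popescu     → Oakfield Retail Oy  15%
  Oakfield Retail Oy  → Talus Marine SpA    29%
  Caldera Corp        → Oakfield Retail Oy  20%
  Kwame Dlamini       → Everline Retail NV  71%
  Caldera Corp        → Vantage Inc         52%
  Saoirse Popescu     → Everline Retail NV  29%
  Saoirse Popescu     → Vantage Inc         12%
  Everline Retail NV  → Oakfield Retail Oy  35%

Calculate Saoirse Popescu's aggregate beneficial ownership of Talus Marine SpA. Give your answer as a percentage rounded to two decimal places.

Saoirse reaches Talus along 3 paths.
Direct stake: 71% = 71%.
Via Everline → Oakfield: 29% × 35% × 29% = 2.9435%.
Via Oakfield: 15% × 29% = 4.35%.
Total: 71% + 2.9435% + 4.35% = 78.2935%.
Rounded: 78.29%.

78.29%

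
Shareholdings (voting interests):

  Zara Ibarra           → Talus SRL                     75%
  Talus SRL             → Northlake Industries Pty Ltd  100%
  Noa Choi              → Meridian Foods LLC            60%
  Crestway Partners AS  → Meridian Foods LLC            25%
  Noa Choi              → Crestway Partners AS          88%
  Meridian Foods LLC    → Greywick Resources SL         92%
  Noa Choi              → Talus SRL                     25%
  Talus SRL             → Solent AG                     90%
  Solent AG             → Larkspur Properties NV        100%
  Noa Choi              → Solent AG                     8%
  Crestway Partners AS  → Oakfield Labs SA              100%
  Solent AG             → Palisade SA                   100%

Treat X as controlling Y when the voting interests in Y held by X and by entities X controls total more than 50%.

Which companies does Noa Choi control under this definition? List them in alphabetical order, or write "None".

Noa holds 88% of Crestway, so Noa controls Crestway.
Noa and Crestway together hold 60% + 25% = 85% of Meridian, so Noa controls Meridian.
Crestway holds 100% of Oakfield, so Noa controls Oakfield.
Meridian holds 92% of Greywick, so Noa controls Greywick.
No other company's threshold is met.

Crestway Partners AS, Greywick Resources SL, Meridian Foods LLC, Oakfield Labs SA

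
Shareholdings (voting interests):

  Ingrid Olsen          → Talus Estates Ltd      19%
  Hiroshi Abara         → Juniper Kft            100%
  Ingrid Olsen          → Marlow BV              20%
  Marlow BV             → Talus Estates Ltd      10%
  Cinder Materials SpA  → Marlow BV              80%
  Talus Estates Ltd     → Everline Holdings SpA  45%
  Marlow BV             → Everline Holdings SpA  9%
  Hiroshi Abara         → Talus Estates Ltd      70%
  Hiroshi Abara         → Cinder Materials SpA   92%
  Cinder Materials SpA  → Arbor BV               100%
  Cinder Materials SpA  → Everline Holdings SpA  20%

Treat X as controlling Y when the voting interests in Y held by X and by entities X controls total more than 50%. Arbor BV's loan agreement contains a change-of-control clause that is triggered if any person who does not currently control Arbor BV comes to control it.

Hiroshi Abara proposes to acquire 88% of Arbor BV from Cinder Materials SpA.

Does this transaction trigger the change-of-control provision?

The purchase adds only to Hiroshi's holdings (Cinder's stake shrinks), so Hiroshi is the only person who could newly come to control Arbor.
Hiroshi holds 92% of Cinder, so Hiroshi controls Cinder.
Cinder holds 100% of Arbor, so Hiroshi controls Arbor.
So Hiroshi already controls Arbor before the transaction.
After the purchase, Hiroshi holds 88% of Arbor directly, and Cinder's stake falls to 12%.
Hiroshi controlled Arbor already, so this is not a new person acquiring control; every other person's position is unchanged or reduced.
No new person acquires control, so the clause is not triggered.

No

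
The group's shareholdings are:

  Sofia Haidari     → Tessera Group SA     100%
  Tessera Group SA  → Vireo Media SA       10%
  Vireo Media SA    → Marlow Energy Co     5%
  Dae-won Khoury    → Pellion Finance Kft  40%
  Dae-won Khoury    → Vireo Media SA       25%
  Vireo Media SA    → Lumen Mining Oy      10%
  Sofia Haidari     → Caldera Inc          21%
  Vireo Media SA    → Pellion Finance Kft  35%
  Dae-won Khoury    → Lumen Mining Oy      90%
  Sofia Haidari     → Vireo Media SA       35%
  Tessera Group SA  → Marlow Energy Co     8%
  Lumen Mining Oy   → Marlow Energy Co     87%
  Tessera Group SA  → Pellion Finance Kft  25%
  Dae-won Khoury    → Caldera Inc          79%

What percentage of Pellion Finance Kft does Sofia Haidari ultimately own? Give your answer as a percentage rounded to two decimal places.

Sofia reaches Pellion along 3 paths.
Via Vireo: 35% × 35% = 12.25%.
Via Tessera → Vireo: 100% × 10% × 35% = 3.5%.
Via Tessera: 100% × 25% = 25%.
Total: 12.25% + 3.5% + 25% = 40.75%.

40.75%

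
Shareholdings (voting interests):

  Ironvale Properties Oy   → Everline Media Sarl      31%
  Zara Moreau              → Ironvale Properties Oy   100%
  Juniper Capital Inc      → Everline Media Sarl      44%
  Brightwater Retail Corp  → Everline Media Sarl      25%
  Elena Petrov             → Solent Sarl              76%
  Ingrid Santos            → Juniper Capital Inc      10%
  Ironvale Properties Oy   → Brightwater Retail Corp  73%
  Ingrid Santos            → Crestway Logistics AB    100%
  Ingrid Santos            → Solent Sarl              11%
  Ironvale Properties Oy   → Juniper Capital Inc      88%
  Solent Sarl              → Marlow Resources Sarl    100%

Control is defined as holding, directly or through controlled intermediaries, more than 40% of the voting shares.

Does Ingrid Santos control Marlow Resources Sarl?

No

Ingrid holds 100% of Crestway, so Ingrid controls Crestway.
Neither Ingrid nor any entity Ingrid controls holds any voting interest in Marlow.
So Ingrid does not control Marlow.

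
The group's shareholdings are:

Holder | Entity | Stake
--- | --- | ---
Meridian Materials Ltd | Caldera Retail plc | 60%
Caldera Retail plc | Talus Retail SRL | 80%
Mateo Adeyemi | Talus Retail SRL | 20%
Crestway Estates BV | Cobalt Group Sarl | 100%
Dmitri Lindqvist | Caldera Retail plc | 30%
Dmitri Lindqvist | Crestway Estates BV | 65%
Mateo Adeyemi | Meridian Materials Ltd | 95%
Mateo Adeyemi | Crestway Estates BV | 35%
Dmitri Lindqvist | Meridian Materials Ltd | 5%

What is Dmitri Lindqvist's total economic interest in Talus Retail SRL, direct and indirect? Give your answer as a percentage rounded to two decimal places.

Dmitri reaches Talus along 2 paths.
Via Meridian → Caldera: 5% × 60% × 80% = 2.4%.
Via Caldera: 30% × 80% = 24%.
Total: 2.4% + 24% = 26.4%.
Rounded: 26.40%.

26.40%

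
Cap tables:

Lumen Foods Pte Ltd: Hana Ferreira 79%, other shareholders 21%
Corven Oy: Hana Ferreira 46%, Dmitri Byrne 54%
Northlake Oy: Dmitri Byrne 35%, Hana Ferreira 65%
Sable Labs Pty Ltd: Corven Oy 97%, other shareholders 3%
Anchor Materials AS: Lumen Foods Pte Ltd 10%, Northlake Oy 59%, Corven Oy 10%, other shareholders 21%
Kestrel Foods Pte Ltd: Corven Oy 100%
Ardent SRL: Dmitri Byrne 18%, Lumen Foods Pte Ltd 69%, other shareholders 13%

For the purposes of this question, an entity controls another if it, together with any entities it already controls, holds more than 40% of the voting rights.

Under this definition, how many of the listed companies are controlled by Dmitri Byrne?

Dmitri holds 54% of Corven, so Dmitri controls Corven.
Corven holds 97% of Sable, so Dmitri controls Sable.
Corven holds 100% of Kestrel, so Dmitri controls Kestrel.
No other company's threshold is met.
Dmitri controls 3 companies.

3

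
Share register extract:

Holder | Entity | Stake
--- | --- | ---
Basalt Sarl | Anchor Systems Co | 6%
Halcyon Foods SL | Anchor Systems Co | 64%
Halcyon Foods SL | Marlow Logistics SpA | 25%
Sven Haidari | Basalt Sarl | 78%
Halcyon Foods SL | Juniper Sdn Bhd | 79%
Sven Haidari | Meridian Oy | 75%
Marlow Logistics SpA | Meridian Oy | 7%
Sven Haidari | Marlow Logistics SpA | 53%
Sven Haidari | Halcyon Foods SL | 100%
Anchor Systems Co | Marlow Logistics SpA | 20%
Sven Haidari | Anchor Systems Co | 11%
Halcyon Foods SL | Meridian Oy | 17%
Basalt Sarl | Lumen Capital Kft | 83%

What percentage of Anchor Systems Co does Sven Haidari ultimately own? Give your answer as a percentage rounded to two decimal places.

Sven reaches Anchor along 3 paths.
Via Halcyon: 100% × 64% = 64%.
Direct stake: 11% = 11%.
Via Basalt: 78% × 6% = 4.68%.
Total: 64% + 11% + 4.68% = 79.68%.

79.68%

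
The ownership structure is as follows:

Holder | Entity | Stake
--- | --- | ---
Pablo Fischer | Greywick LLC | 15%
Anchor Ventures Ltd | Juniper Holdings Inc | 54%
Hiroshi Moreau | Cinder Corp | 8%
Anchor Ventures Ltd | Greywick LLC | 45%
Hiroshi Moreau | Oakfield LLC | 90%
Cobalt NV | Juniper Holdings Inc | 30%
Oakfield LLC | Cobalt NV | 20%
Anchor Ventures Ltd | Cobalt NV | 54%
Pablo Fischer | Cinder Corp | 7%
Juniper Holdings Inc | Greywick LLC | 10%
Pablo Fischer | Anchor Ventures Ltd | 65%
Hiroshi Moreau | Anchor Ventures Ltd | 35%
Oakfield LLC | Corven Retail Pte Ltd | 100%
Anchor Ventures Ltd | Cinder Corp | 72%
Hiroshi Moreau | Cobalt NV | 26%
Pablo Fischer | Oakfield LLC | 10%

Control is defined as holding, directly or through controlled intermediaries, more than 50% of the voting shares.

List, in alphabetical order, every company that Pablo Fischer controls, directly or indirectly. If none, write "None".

Pablo holds 65% of Anchor, so Pablo controls Anchor.
Anchor holds 54% of Cobalt, so Pablo controls Cobalt.
Cobalt and Anchor together hold 30% + 54% = 84% of Juniper, so Pablo controls Juniper.
Juniper and Pablo and Anchor together hold 10% + 15% + 45% = 70% of Greywick, so Pablo controls Greywick.
Anchor and Pablo together hold 72% + 7% = 79% of Cinder, so Pablo controls Cinder.
No other company's threshold is met.

Anchor Ventures Ltd, Cinder Corp, Cobalt NV, Greywick LLC, Juniper Holdings Inc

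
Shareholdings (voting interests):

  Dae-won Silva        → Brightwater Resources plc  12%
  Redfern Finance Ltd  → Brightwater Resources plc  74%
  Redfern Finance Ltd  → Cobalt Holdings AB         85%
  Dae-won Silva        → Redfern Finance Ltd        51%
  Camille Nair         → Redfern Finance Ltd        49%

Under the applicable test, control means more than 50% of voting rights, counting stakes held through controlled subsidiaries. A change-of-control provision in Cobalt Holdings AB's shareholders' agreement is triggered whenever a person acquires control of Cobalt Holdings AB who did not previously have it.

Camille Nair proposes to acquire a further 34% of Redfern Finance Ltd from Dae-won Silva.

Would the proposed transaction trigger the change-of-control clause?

Yes

The purchase adds only to Camille's holdings (Dae-won's stake shrinks), so Camille is the only person who could newly come to control Cobalt.
Camille's largest direct stake is 49% in Redfern, which does not meet the threshold, so Camille controls no company.
Neither Camille nor any entity Camille controls holds any voting interest in Cobalt.
So before the transaction, Camille does not control Cobalt.
After the purchase, Camille's direct stake in Redfern rises to 49% + 34% = 83%, and Dae-won's stake falls to 17%.
Camille holds 83% of Redfern, so Camille controls Redfern.
Redfern holds 85% of Cobalt, so Camille controls Cobalt.
Camille did not control Cobalt before and does after, so the clause is triggered.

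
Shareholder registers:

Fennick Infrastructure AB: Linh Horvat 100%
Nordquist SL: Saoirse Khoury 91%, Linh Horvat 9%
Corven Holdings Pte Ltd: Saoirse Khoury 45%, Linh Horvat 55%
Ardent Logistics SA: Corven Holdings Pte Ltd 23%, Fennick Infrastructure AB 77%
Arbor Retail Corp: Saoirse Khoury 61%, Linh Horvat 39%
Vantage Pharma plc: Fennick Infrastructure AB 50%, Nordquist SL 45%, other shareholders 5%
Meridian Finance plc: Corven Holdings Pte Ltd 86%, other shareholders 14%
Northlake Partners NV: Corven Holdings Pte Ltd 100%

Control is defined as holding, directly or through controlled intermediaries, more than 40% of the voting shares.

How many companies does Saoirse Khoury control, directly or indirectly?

6

Saoirse holds 91% of Nordquist, so Saoirse controls Nordquist.
Saoirse holds 45% of Corven, so Saoirse controls Corven.
Saoirse holds 61% of Arbor, so Saoirse controls Arbor.
Nordquist holds 45% of Vantage, so Saoirse controls Vantage.
Corven holds 86% of Meridian, so Saoirse controls Meridian.
Corven holds 100% of Northlake, so Saoirse controls Northlake.
No other company's threshold is met.
Saoirse controls 6 companies.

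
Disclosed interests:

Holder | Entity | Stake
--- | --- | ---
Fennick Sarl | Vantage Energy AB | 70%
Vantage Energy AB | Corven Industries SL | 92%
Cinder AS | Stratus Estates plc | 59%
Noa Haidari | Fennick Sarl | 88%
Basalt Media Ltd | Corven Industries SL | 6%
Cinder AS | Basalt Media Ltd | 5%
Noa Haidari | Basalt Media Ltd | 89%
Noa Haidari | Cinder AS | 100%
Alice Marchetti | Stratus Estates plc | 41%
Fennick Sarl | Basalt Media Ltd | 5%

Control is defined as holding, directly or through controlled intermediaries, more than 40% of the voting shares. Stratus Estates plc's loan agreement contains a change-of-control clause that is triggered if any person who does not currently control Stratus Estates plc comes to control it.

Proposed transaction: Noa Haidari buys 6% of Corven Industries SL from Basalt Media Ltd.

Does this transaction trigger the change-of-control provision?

The purchase adds only to Noa's holdings (Basalt's stake shrinks), so Noa is the only person who could newly come to control Stratus.
Noa holds 100% of Cinder, so Noa controls Cinder.
Cinder holds 59% of Stratus, so Noa controls Stratus.
So Noa already controls Stratus before the transaction.
After the purchase, Noa holds 6% of Corven directly, and Basalt's stake falls to 0%.
Noa controlled Stratus already, so this is not a new person acquiring control; every other person's position is unchanged or reduced.
No new person acquires control, so the clause is not triggered.

No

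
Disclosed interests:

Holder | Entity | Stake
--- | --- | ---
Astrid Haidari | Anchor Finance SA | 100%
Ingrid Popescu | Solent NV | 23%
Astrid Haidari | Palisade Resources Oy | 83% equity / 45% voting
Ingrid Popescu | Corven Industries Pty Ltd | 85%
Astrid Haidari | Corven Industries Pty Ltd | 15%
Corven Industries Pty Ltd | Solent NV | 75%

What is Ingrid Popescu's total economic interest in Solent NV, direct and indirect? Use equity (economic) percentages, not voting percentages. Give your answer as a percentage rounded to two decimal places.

86.75%

Ingrid reaches Solent along 2 paths.
Direct stake: 23% = 23%.
Via Corven: 85% × 75% = 63.75%.
Total: 23% + 63.75% = 86.75%.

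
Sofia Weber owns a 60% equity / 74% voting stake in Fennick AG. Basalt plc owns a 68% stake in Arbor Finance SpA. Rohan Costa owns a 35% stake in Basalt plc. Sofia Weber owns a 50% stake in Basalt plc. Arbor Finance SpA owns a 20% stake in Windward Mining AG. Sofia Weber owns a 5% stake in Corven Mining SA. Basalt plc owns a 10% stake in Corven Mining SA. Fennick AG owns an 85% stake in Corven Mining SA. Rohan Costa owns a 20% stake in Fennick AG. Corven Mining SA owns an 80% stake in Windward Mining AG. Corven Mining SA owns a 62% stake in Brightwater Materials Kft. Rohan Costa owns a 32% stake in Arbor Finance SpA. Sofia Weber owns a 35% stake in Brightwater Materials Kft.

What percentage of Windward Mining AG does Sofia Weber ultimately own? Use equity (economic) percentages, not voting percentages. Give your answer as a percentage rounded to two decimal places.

Sofia reaches Windward along 4 paths.
Via Basalt → Arbor: 50% × 68% × 20% = 6.8%.
Via Fennick → Corven: 60% × 85% × 80% = 40.8%.
Via Basalt → Corven: 50% × 10% × 80% = 4%.
Via Corven: 5% × 80% = 4%.
Total: 6.8% + 40.8% + 4% + 4% = 55.6%.
Rounded: 55.60%.

55.60%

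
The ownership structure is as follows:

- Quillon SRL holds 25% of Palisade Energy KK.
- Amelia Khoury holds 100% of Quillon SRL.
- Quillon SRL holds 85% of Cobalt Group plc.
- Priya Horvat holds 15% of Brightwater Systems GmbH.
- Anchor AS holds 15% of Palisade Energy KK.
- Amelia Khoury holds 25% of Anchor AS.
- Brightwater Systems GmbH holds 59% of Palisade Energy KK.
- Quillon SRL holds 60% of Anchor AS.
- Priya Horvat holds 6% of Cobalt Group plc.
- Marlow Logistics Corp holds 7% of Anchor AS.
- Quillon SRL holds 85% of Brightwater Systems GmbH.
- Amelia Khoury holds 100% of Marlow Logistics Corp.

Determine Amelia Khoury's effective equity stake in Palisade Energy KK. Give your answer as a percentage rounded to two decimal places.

88.95%

Amelia reaches Palisade along 5 paths.
Via Anchor: 25% × 15% = 3.75%.
Via Quillon → Anchor: 100% × 60% × 15% = 9%.
Via Marlow → Anchor: 100% × 7% × 15% = 1.05%.
Via Quillon → Brightwater: 100% × 85% × 59% = 50.15%.
Via Quillon: 100% × 25% = 25%.
Total: 3.75% + 9% + 1.05% + 50.15% + 25% = 88.95%.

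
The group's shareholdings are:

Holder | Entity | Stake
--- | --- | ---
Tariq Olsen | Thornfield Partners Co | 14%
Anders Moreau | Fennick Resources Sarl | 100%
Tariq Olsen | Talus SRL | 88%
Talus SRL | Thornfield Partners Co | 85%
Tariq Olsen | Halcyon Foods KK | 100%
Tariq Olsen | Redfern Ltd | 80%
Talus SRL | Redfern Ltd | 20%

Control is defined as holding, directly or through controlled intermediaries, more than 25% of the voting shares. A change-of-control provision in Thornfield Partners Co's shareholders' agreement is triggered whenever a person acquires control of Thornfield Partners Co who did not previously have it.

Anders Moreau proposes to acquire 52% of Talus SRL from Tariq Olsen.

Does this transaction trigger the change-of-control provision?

Yes

The purchase adds only to Anders's holdings (Tariq's stake shrinks), so Anders is the only person who could newly come to control Thornfield.
Anders holds 100% of Fennick, so Anders controls Fennick.
Neither Anders nor any entity Anders controls holds any voting interest in Thornfield.
So before the transaction, Anders does not control Thornfield.
After the purchase, Anders holds 52% of Talus directly, and Tariq's stake falls to 36%.
Anders holds 52% of Talus, so Anders controls Talus.
Talus holds 85% of Thornfield, so Anders controls Thornfield.
Anders did not control Thornfield before and does after, so the clause is triggered.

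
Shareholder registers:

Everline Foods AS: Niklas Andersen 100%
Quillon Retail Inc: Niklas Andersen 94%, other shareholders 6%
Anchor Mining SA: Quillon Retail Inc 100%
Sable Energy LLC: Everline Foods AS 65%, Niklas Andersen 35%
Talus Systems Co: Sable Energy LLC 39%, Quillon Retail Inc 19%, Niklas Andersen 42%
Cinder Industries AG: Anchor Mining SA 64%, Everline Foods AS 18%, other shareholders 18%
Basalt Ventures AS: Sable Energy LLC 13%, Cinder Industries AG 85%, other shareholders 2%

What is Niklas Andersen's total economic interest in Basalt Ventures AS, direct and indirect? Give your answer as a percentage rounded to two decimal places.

Niklas reaches Basalt along 4 paths.
Via Everline → Sable: 100% × 65% × 13% = 8.45%.
Via Sable: 35% × 13% = 4.55%.
Via Quillon → Anchor → Cinder: 94% × 100% × 64% × 85% = 51.136%.
Via Everline → Cinder: 100% × 18% × 85% = 15.3%.
Total: 8.45% + 4.55% + 51.136% + 15.3% = 79.436%.
Rounded: 79.44%.

79.44%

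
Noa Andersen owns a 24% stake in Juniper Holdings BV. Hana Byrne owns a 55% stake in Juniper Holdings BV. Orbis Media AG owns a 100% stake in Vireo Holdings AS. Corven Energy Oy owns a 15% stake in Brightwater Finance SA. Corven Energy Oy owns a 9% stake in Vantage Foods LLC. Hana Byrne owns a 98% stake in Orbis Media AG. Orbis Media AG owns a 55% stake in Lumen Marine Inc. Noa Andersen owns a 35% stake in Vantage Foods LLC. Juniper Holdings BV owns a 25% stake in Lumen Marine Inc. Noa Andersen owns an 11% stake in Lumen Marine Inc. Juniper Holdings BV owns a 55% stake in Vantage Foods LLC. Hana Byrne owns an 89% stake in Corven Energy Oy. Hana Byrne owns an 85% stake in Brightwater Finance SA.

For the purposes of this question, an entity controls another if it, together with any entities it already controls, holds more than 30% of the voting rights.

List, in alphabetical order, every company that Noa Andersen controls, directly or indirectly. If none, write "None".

Noa holds 35% of Vantage, so Noa controls Vantage.
No other company's threshold is met.

Vantage Foods LLC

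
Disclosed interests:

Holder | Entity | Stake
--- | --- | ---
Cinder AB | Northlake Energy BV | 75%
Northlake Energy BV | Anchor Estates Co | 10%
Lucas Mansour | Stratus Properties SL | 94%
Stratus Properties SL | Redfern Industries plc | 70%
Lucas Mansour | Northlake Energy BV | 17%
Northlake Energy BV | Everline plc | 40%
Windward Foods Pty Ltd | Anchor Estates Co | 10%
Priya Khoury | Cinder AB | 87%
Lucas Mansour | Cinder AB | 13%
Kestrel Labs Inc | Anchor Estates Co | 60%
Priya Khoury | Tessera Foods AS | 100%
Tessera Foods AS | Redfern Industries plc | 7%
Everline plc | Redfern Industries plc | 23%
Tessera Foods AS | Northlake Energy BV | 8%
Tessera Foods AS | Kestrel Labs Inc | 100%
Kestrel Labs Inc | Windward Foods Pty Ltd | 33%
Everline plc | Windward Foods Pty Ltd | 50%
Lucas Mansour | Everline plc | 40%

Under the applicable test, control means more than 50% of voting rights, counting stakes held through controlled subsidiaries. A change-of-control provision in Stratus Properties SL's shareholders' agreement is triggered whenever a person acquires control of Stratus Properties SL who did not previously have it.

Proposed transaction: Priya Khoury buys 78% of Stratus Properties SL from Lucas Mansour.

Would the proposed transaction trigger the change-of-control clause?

Yes

The purchase adds only to Priya's holdings (Lucas's stake shrinks), so Priya is the only person who could newly come to control Stratus.
Priya holds 100% of Tessera, so Priya controls Tessera.
Priya holds 87% of Cinder, so Priya controls Cinder.
Cinder and Tessera together hold 75% + 8% = 83% of Northlake, so Priya controls Northlake.
Tessera holds 100% of Kestrel, so Priya controls Kestrel.
Kestrel and Northlake together hold 60% + 10% = 70% of Anchor, so Priya controls Anchor.
Neither Priya nor any entity Priya controls holds any voting interest in Stratus.
So before the transaction, Priya does not control Stratus.
After the purchase, Priya holds 78% of Stratus directly, and Lucas's stake falls to 16%.
Priya holds 78% of Stratus, so Priya controls Stratus.
Priya did not control Stratus before and does after, so the clause is triggered.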